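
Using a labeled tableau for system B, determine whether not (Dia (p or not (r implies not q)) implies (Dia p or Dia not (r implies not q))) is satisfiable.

1. not (Dia (p or not (r implies not q)) implies (Dia p or Dia not (r implies not q))), u
2. Dia (p or not (r implies not q)), u
3. not (Dia p or Dia not (r implies not q)), u
4. not Dia p, u
5. not Dia not (r implies not q), u
6. not p, u
7. r implies not q, u
8. not q, u
9. p or not (r implies not q), v
10. not p, v
11. r implies not q, v
12. not (r implies not q), v
13. r, v
14. q, v
15. not q, v
Accessibility: uRu, uRv, vRu, vRv
Branch closes: q and not q both at v.
Every branch closes; the branch above is one of them.

No, unsatisfiable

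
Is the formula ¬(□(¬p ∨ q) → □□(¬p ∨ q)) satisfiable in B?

1. ¬(□(¬p ∨ q) → □□(¬p ∨ q)), w0
2. □(¬p ∨ q), w0
3. ¬□□(¬p ∨ q), w0
4. ¬p ∨ q, w0
5. q, w0
6. ¬□(¬p ∨ q), w1
7. ¬p ∨ q, w1
8. q, w1
9. ¬(¬p ∨ q), w2
10. p, w2
11. ¬q, w2
Accessibility: w0Rw0, w0Rw1, w1Rw0, w1Rw1, w1Rw2, w2Rw1, w2Rw2

Satisfiable (open branch found)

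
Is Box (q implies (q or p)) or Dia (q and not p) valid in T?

Valid

Tableau for the negation not (Box (q implies (q or p)) or Dia (q and not p)):
1. not (Box (q implies (q or p)) or Dia (q and not p)), w0
2. not Box (q implies (q or p)), w0
3. not Dia (q and not p), w0
4. not (q and not p), w0
5. p, w0
6. not (q implies (q or p)), w1
7. q, w1
8. not (q or p), w1
9. not q, w1
10. not p, w1
Accessibility: w0Rw0, w0Rw1, w1Rw1
Branch closes: q and not q both at w1.
All branches of the negation close; one closing branch shown above.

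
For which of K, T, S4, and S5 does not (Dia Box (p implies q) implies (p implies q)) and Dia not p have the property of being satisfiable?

K, T, S4

S4-tableau for the formula:
1. not (Dia Box (p implies q) implies (p implies q)) and Dia not p, w0
2. not (Dia Box (p implies q) implies (p implies q)), w0   [and-rule on 1]
3. Dia not p, w0   [and-rule on 1]
4. Dia Box (p implies q), w0   [neg-implies-rule on 2]
5. not (p implies q), w0   [neg-implies-rule on 2]
6. p, w0   [neg-implies-rule on 5]
7. not q, w0   [neg-implies-rule on 5]
8. not p, w1   [Dia-rule on 3: fresh world w1, w0Rw1]
9. Box (p implies q), w2   [Dia-rule on 4: fresh world w2, w0Rw2]
10. p implies q, w2   [Box-rule on 9 via w2Rw2]
11. q, w2   [implies-rule on 10 (branches; this branch)]
Accessibility: w0Rw0, w0Rw1, w0Rw2, w1Rw1, w2Rw2
Complete open branch: satisfiable in S4, hence also in K, T (this S4-model is also a K-model and a T-model).
S5-tableau for the formula:
1. not (Dia Box (p implies q) implies (p implies q)) and Dia not p, w0
2. not (Dia Box (p implies q) implies (p implies q)), w0   [and-rule on 1]
3. Dia not p, w0   [and-rule on 1]
4. Dia Box (p implies q), w0   [neg-implies-rule on 2]
5. not (p implies q), w0   [neg-implies-rule on 2]
6. p, w0   [neg-implies-rule on 5]
7. not q, w0   [neg-implies-rule on 5]
8. not p, w1   [Dia-rule on 3: fresh world w1, w0Rw1]
9. Box (p implies q), w2   [Dia-rule on 4: fresh world w2, w0Rw2]
10. p implies q, w0   [Box-rule on 9 via w2Rw0]
11. p implies q, w1   [Box-rule on 9 via w2Rw1]
12. p implies q, w2   [Box-rule on 9 via w2Rw2]
13. q, w0   [implies-rule on 10 (branches; this branch)]
Accessibility: w0Rw0, w0Rw1, w0Rw2, w1Rw0, w1Rw1, w1Rw2, w2Rw0, w2Rw1, w2Rw2
Branch closes: q and not q both at w0.
Every branch closes (one shown): unsatisfiable in S5.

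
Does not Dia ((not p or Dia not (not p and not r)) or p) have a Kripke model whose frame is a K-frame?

1. not Dia ((not p or Dia not (not p and not r)) or p), u

Satisfiable (open branch found)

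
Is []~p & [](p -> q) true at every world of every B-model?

No, not valid

Tableau for the negation ~([]~p & [](p -> q)):
1. ~([]~p & [](p -> q)), u
2. ~[](p -> q), u
3. ~(p -> q), v
4. p, v
5. ~q, v
Accessibility: uRu, uRv, vRu, vRv
The negation has an open branch (countermodel exists).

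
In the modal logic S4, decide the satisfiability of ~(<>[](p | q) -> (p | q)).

1. ~(<>[](p | q) -> (p | q)), 0
2. <>[](p | q), 0
3. ~(p | q), 0
4. ~p, 0
5. ~q, 0
6. [](p | q), 1
7. p | q, 1
8. q, 1
Accessibility: 0R0, 0R1, 1R1

Satisfiable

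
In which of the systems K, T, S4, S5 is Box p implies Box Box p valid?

T-tableau for the negation not (Box p implies Box Box p):
1. not (Box p implies Box Box p), 0
2. Box p, 0
3. not Box Box p, 0
4. p, 0
5. not Box p, 1
6. p, 1
7. not p, 2
Accessibility: 0R0, 0R1, 1R1, 1R2, 2R2
Complete open branch: countermodel on a T-frame, so not valid in T, nor in K (the same frame is also a K-frame).
S4-tableau for the negation not (Box p implies Box Box p):
1. not (Box p implies Box Box p), 0
2. Box p, 0
3. not Box Box p, 0
4. p, 0
5. not Box p, 1
6. p, 1
7. not p, 2
8. p, 2
Accessibility: 0R0, 0R1, 0R2, 1R1, 1R2, 2R2
Branch closes: p and not p both at 2.
Every branch closes (one shown): valid in S4, hence also in S5 (every theorem of S4 is a theorem of S5).

S4, S5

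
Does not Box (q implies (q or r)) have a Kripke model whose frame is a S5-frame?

No, unsatisfiable

1. not Box (q implies (q or r)), w0
2. not (q implies (q or r)), w1
3. q, w1
4. not (q or r), w1
5. not q, w1
6. not r, w1
Accessibility: w0Rw0, w0Rw1, w1Rw0, w1Rw1
Branch closes: q and not q both at w1.
All branches of the tableau close; one closing branch shown above.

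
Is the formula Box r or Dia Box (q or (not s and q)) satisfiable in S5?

1. Box r or Dia Box (q or (not s and q)), u
2. Dia Box (q or (not s and q)), u
3. Box (q or (not s and q)), v
4. q or (not s and q), u
5. q or (not s and q), v
6. not s and q, u
7. not s, u
8. q, u
9. not s and q, v
10. not s, v
11. q, v
Accessibility: uRu, uRv, vRu, vRv

Yes, satisfiable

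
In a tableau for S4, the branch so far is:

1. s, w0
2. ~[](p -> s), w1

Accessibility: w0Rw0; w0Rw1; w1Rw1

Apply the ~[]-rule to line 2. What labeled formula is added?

a fresh world w2 with w1Rw2, and ~(p -> s) at w2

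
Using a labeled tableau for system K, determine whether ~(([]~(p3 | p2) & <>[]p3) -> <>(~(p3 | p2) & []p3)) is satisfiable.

No, unsatisfiable

1. ~(([]~(p3 | p2) & <>[]p3) -> <>(~(p3 | p2) & []p3)), u
2. []~(p3 | p2) & <>[]p3, u
3. ~<>(~(p3 | p2) & []p3), u
4. []~(p3 | p2), u
5. <>[]p3, u
6. []p3, v
7. ~(~(p3 | p2) & []p3), v
8. ~(p3 | p2), v
9. ~p3, v
10. ~p2, v
11. ~[]p3, v
12. ~p3, w
13. p3, w
Accessibility: uRv, vRw
Branch closes: p3 and ~p3 both at w.
(One branch shown.) All branches close.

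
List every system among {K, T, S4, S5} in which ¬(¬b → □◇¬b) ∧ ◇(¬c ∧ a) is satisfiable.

K, T, S4

S4-tableau for the formula:
1. ¬(¬b → □◇¬b) ∧ ◇(¬c ∧ a), 0
2. ¬(¬b → □◇¬b), 0
3. ◇(¬c ∧ a), 0
4. ¬b, 0
5. ¬□◇¬b, 0
6. ¬c ∧ a, 1
7. ¬c, 1
8. a, 1
9. ¬◇¬b, 2
10. b, 2
Accessibility: 0R0, 0R1, 0R2, 1R1, 2R2
Complete open branch: satisfiable in S4, hence also in K, T (this S4-model is also a K-model and a T-model).
S5-tableau for the formula:
1. ¬(¬b → □◇¬b) ∧ ◇(¬c ∧ a), 0
2. ¬(¬b → □◇¬b), 0
3. ◇(¬c ∧ a), 0
4. ¬b, 0
5. ¬□◇¬b, 0
6. ¬c ∧ a, 1
7. ¬c, 1
8. a, 1
9. ¬◇¬b, 2
10. b, 0
Accessibility: 0R0, 0R1, 0R2, 1R0, 1R1, 1R2, 2R0, 2R1, 2R2
Branch closes: b and ¬b both at 0.
Every branch closes (one shown): unsatisfiable in S5.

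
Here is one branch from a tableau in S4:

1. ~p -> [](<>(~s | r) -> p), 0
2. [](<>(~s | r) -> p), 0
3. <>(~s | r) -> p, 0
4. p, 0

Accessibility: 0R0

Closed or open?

No atom appears with both signs at the same world.

Open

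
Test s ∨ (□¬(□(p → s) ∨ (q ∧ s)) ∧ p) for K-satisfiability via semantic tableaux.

1. s ∨ (□¬(□(p → s) ∨ (q ∧ s)) ∧ p), 0
2. □¬(□(p → s) ∨ (q ∧ s)) ∧ p, 0   [∨-rule on 1 (branches; this branch)]
3. □¬(□(p → s) ∨ (q ∧ s)), 0   [∧-rule on 2]
4. p, 0   [∧-rule on 2]

Satisfiable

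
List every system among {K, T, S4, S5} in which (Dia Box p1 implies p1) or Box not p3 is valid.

S5-tableau for the negation not ((Dia Box p1 implies p1) or Box not p3):
1. not ((Dia Box p1 implies p1) or Box not p3), w0
2. not (Dia Box p1 implies p1), w0   [neg-or-rule on 1]
3. not Box not p3, w0   [neg-or-rule on 1]
4. Dia Box p1, w0   [neg-implies-rule on 2]
5. not p1, w0   [neg-implies-rule on 2]
6. p3, w1   [neg-Box-rule on 3: fresh world w1, w0Rw1]
7. Box p1, w2   [Dia-rule on 4: fresh world w2, w0Rw2]
8. p1, w0   [Box-rule on 7 via w2Rw0]
Accessibility: w0Rw0, w0Rw1, w0Rw2, w1Rw0, w1Rw1, w1Rw2, w2Rw0, w2Rw1, w2Rw2
Branch closes: p1 and not p1 both at w0.
Every branch closes (one shown): valid in S5.
S4-tableau for the negation not ((Dia Box p1 implies p1) or Box not p3):
1. not ((Dia Box p1 implies p1) or Box not p3), w0
2. not (Dia Box p1 implies p1), w0   [neg-or-rule on 1]
3. not Box not p3, w0   [neg-or-rule on 1]
4. Dia Box p1, w0   [neg-implies-rule on 2]
5. not p1, w0   [neg-implies-rule on 2]
6. p3, w1   [neg-Box-rule on 3: fresh world w1, w0Rw1]
7. Box p1, w2   [Dia-rule on 4: fresh world w2, w0Rw2]
8. p1, w2   [Box-rule on 7 via w2Rw2]
Accessibility: w0Rw0, w0Rw1, w0Rw2, w1Rw1, w2Rw2
Complete open branch: countermodel on an S4-frame, so not valid in S4, nor in K, T (the same frame is also a K-frame and a T-frame).

S5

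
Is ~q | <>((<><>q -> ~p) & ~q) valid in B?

Tableau for the negation ~(~q | <>((<><>q -> ~p) & ~q)):
1. ~(~q | <>((<><>q -> ~p) & ~q)), w0
2. q, w0
3. ~<>((<><>q -> ~p) & ~q), w0
4. ~((<><>q -> ~p) & ~q), w0
Accessibility: w0Rw0
The negation has an open branch (countermodel exists).

No, not valid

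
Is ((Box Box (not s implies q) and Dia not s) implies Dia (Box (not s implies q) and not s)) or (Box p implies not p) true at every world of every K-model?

Yes, valid

Tableau for the negation not (((Box Box (not s implies q) and Dia not s) implies Dia (Box (not s implies q) and not s)) or (Box p implies not p)):
1. not (((Box Box (not s implies q) and Dia not s) implies Dia (Box (not s implies q) and not s)) or (Box p implies not p)), w0
2. not ((Box Box (not s implies q) and Dia not s) implies Dia (Box (not s implies q) and not s)), w0
3. not (Box p implies not p), w0
4. Box Box (not s implies q) and Dia not s, w0
5. not Dia (Box (not s implies q) and not s), w0
6. Box p, w0
7. p, w0
8. Box Box (not s implies q), w0
9. Dia not s, w0
10. not s, w1
11. not (Box (not s implies q) and not s), w1
12. p, w1
13. Box (not s implies q), w1
14. not Box (not s implies q), w1
15. not (not s implies q), w2
16. not s, w2
17. not q, w2
18. not s implies q, w2
19. q, w2
Accessibility: w0Rw1, w1Rw2
Branch closes: q and not q both at w2.
Every branch of the negation's tableau closes; the branch above is one of them.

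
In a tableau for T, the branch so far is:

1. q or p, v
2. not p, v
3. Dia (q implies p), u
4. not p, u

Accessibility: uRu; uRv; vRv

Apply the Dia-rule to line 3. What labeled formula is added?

a fresh world w with uRw, and q implies p at w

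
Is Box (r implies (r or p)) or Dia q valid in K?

Tableau for the negation not (Box (r implies (r or p)) or Dia q):
1. not (Box (r implies (r or p)) or Dia q), u
2. not Box (r implies (r or p)), u
3. not Dia q, u
4. not (r implies (r or p)), v
5. r, v
6. not (r or p), v
7. not r, v
8. not p, v
Accessibility: uRv
Branch closes: r and not r both at v.
Every branch of the negation's tableau closes; the branch above is one of them.

Valid in K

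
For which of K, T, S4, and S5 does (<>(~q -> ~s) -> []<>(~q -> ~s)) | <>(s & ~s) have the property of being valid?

S5

S4-tableau for the negation ~((<>(~q -> ~s) -> []<>(~q -> ~s)) | <>(s & ~s)):
1. ~((<>(~q -> ~s) -> []<>(~q -> ~s)) | <>(s & ~s)), 0
2. ~(<>(~q -> ~s) -> []<>(~q -> ~s)), 0   [~|-rule on 1]
3. ~<>(s & ~s), 0   [~|-rule on 1]
4. <>(~q -> ~s), 0   [~->-rule on 2]
5. ~[]<>(~q -> ~s), 0   [~->-rule on 2]
6. ~(s & ~s), 0   [~<>-rule on 3 via 0R0]
7. s, 0   [~&-rule on 6 (branches; this branch)]
8. ~q -> ~s, 1   [<>-rule on 4: fresh world 1, 0R1]
9. ~(s & ~s), 1   [~<>-rule on 3 via 0R1]
10. ~s, 1   [->-rule on 8 (branches; this branch)]
11. ~<>(~q -> ~s), 2   [~[]-rule on 5: fresh world 2, 0R2]
12. ~(s & ~s), 2   [~<>-rule on 3 via 0R2]
13. ~(~q -> ~s), 2   [~<>-rule on 11 via 2R2]
14. ~q, 2   [~->-rule on 13]
15. s, 2   [~->-rule on 13]
Accessibility: 0R0, 0R1, 0R2, 1R1, 2R2
Complete open branch: countermodel on an S4-frame, so not valid in S4, nor in K, T (the same frame is also a K-frame and a T-frame).
S5-tableau for the negation ~((<>(~q -> ~s) -> []<>(~q -> ~s)) | <>(s & ~s)):
1. ~((<>(~q -> ~s) -> []<>(~q -> ~s)) | <>(s & ~s)), 0
2. ~(<>(~q -> ~s) -> []<>(~q -> ~s)), 0   [~|-rule on 1]
3. ~<>(s & ~s), 0   [~|-rule on 1]
4. <>(~q -> ~s), 0   [~->-rule on 2]
5. ~[]<>(~q -> ~s), 0   [~->-rule on 2]
6. ~(s & ~s), 0   [~<>-rule on 3 via 0R0]
7. s, 0   [~&-rule on 6 (branches; this branch)]
8. ~q -> ~s, 1   [<>-rule on 4: fresh world 1, 0R1]
9. ~(s & ~s), 1   [~<>-rule on 3 via 0R1]
10. ~s, 1   [->-rule on 8 (branches; this branch)]
11. ~<>(~q -> ~s), 2   [~[]-rule on 5: fresh world 2, 0R2]
12. ~(s & ~s), 2   [~<>-rule on 3 via 0R2]
13. ~(~q -> ~s), 0   [~<>-rule on 11 via 2R0]
14. ~q, 0   [~->-rule on 13]
15. ~(~q -> ~s), 1   [~<>-rule on 11 via 2R1]
16. ~q, 1   [~->-rule on 15]
17. s, 1   [~->-rule on 15]
Accessibility: 0R0, 0R1, 0R2, 1R0, 1R1, 1R2, 2R0, 2R1, 2R2
Branch closes: s and ~s both at 1.
Every branch closes (one shown): valid in S5.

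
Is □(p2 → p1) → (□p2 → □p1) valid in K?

Tableau for the negation ¬(□(p2 → p1) → (□p2 → □p1)):
1. ¬(□(p2 → p1) → (□p2 → □p1)), 0
2. □(p2 → p1), 0
3. ¬(□p2 → □p1), 0
4. □p2, 0
5. ¬□p1, 0
6. ¬p1, 1
7. p2 → p1, 1
8. p2, 1
9. p1, 1
Accessibility: 0R1
Branch closes: p1 and ¬p1 both at 1.
All branches of the negation close; one closing branch shown above.

Valid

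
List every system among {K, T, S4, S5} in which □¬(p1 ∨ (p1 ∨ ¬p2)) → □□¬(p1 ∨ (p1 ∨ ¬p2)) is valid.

S4, S5

S4-tableau for the negation ¬(□¬(p1 ∨ (p1 ∨ ¬p2)) → □□¬(p1 ∨ (p1 ∨ ¬p2))):
1. ¬(□¬(p1 ∨ (p1 ∨ ¬p2)) → □□¬(p1 ∨ (p1 ∨ ¬p2))), u
2. □¬(p1 ∨ (p1 ∨ ¬p2)), u
3. ¬□□¬(p1 ∨ (p1 ∨ ¬p2)), u
4. ¬(p1 ∨ (p1 ∨ ¬p2)), u
5. ¬p1, u
6. ¬(p1 ∨ ¬p2), u
7. p2, u
8. ¬□¬(p1 ∨ (p1 ∨ ¬p2)), v
9. ¬(p1 ∨ (p1 ∨ ¬p2)), v
10. ¬p1, v
11. ¬(p1 ∨ ¬p2), v
12. p2, v
13. p1 ∨ (p1 ∨ ¬p2), w
14. ¬(p1 ∨ (p1 ∨ ¬p2)), w
15. ¬p1, w
16. ¬(p1 ∨ ¬p2), w
17. p2, w
18. p1 ∨ ¬p2, w
19. ¬p2, w
Accessibility: uRu, uRv, uRw, vRv, vRw, wRw
Branch closes: p2 and ¬p2 both at w.
Every branch closes (one shown): valid in S4, hence also in S5 (every theorem of S4 is a theorem of S5).
T-tableau for the negation ¬(□¬(p1 ∨ (p1 ∨ ¬p2)) → □□¬(p1 ∨ (p1 ∨ ¬p2))):
1. ¬(□¬(p1 ∨ (p1 ∨ ¬p2)) → □□¬(p1 ∨ (p1 ∨ ¬p2))), u
2. □¬(p1 ∨ (p1 ∨ ¬p2)), u
3. ¬□□¬(p1 ∨ (p1 ∨ ¬p2)), u
4. ¬(p1 ∨ (p1 ∨ ¬p2)), u
5. ¬p1, u
6. ¬(p1 ∨ ¬p2), u
7. p2, u
8. ¬□¬(p1 ∨ (p1 ∨ ¬p2)), v
9. ¬(p1 ∨ (p1 ∨ ¬p2)), v
10. ¬p1, v
11. ¬(p1 ∨ ¬p2), v
12. p2, v
13. p1 ∨ (p1 ∨ ¬p2), w
14. p1 ∨ ¬p2, w
15. ¬p2, w
Accessibility: uRu, uRv, vRv, vRw, wRw
Complete open branch: countermodel on a T-frame, so not valid in T, nor in K (the same frame is also a K-frame).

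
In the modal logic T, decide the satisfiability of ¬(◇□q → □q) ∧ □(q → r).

1. ¬(◇□q → □q) ∧ □(q → r), 0
2. ¬(◇□q → □q), 0   [∧-rule on 1]
3. □(q → r), 0   [∧-rule on 1]
4. ◇□q, 0   [¬→-rule on 2]
5. ¬□q, 0   [¬→-rule on 2]
6. q → r, 0   [□-rule on 3 via 0R0]
7. r, 0   [→-rule on 6 (branches; this branch)]
8. □q, 1   [◇-rule on 4: fresh world 1, 0R1]
9. q → r, 1   [□-rule on 3 via 0R1]
10. q, 1   [□-rule on 8 via 1R1]
11. r, 1   [→-rule on 9 (branches; this branch)]
12. ¬q, 2   [¬□-rule on 5: fresh world 2, 0R2]
13. q → r, 2   [□-rule on 3 via 0R2]
14. r, 2   [→-rule on 13 (branches; this branch)]
Accessibility: 0R0, 0R1, 0R2, 1R1, 2R2

Satisfiable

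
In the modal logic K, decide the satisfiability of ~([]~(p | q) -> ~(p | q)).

1. ~([]~(p | q) -> ~(p | q)), w0
2. []~(p | q), w0
3. p | q, w0
4. q, w0

Satisfiable (open branch found)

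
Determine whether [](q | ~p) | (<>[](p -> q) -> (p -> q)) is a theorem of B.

Tableau for the negation ~([](q | ~p) | (<>[](p -> q) -> (p -> q))):
1. ~([](q | ~p) | (<>[](p -> q) -> (p -> q))), w0
2. ~[](q | ~p), w0   [~|-rule on 1]
3. ~(<>[](p -> q) -> (p -> q)), w0   [~|-rule on 1]
4. <>[](p -> q), w0   [~->-rule on 3]
5. ~(p -> q), w0   [~->-rule on 3]
6. p, w0   [~->-rule on 5]
7. ~q, w0   [~->-rule on 5]
8. ~(q | ~p), w1   [~[]-rule on 2: fresh world w1, w0Rw1]
9. ~q, w1   [~|-rule on 8]
10. p, w1   [~|-rule on 8]
11. [](p -> q), w2   [<>-rule on 4: fresh world w2, w0Rw2]
12. p -> q, w0   [[]-rule on 11 via w2Rw0]
13. p -> q, w2   [[]-rule on 11 via w2Rw2]
14. q, w0   [->-rule on 12 (branches; this branch)]
Accessibility: w0Rw0, w0Rw1, w0Rw2, w1Rw0, w1Rw1, w2Rw0, w2Rw2
Branch closes: q and ~q both at w0.
All branches of the negation close; one closing branch shown above.

Valid in B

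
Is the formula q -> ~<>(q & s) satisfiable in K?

1. q -> ~<>(q & s), u
2. ~<>(q & s), u

Satisfiable (open branch found)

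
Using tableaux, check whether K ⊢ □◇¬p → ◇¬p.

Not valid

Tableau for the negation ¬(□◇¬p → ◇¬p):
1. ¬(□◇¬p → ◇¬p), 0
2. □◇¬p, 0
3. ¬◇¬p, 0
The negation has an open branch (countermodel exists).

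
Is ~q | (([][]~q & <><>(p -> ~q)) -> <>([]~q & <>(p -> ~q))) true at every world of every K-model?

Yes, valid

Tableau for the negation ~(~q | (([][]~q & <><>(p -> ~q)) -> <>([]~q & <>(p -> ~q)))):
1. ~(~q | (([][]~q & <><>(p -> ~q)) -> <>([]~q & <>(p -> ~q)))), 0
2. q, 0
3. ~(([][]~q & <><>(p -> ~q)) -> <>([]~q & <>(p -> ~q))), 0
4. [][]~q & <><>(p -> ~q), 0
5. ~<>([]~q & <>(p -> ~q)), 0
6. [][]~q, 0
7. <><>(p -> ~q), 0
8. <>(p -> ~q), 1
9. ~([]~q & <>(p -> ~q)), 1
10. []~q, 1
11. ~[]~q, 1
12. p -> ~q, 2
13. ~q, 2
14. q, 3
15. ~q, 3
Accessibility: 0R1, 1R2, 1R3
Branch closes: q and ~q both at 3.
Every branch of the negation's tableau closes; the branch above is one of them.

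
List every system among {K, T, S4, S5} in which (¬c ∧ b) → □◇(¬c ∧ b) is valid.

S4-tableau for the negation ¬((¬c ∧ b) → □◇(¬c ∧ b)):
1. ¬((¬c ∧ b) → □◇(¬c ∧ b)), u
2. ¬c ∧ b, u
3. ¬□◇(¬c ∧ b), u
4. ¬c, u
5. b, u
6. ¬◇(¬c ∧ b), v
7. ¬(¬c ∧ b), v
8. ¬b, v
Accessibility: uRu, uRv, vRv
Complete open branch: countermodel on an S4-frame, so not valid in S4, nor in K, T (the same frame is also a K-frame and a T-frame).
S5-tableau for the negation ¬((¬c ∧ b) → □◇(¬c ∧ b)):
1. ¬((¬c ∧ b) → □◇(¬c ∧ b)), u
2. ¬c ∧ b, u
3. ¬□◇(¬c ∧ b), u
4. ¬c, u
5. b, u
6. ¬◇(¬c ∧ b), v
7. ¬(¬c ∧ b), u
8. ¬(¬c ∧ b), v
9. ¬b, u
Accessibility: uRu, uRv, vRu, vRv
Branch closes: b and ¬b both at u.
Every branch closes (one shown): valid in S5.

S5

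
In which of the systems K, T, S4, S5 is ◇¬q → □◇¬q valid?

S5

S5-tableau for the negation ¬(◇¬q → □◇¬q):
1. ¬(◇¬q → □◇¬q), 0
2. ◇¬q, 0   [¬→-rule on 1]
3. ¬□◇¬q, 0   [¬→-rule on 1]
4. ¬q, 1   [◇-rule on 2: fresh world 1, 0R1]
5. ¬◇¬q, 2   [¬□-rule on 3: fresh world 2, 0R2]
6. q, 0   [¬◇-rule on 5 via 2R0]
7. q, 1   [¬◇-rule on 5 via 2R1]
Accessibility: 0R0, 0R1, 0R2, 1R0, 1R1, 1R2, 2R0, 2R1, 2R2
Branch closes: q and ¬q both at 1.
Every branch closes (one shown): valid in S5.
S4-tableau for the negation ¬(◇¬q → □◇¬q):
1. ¬(◇¬q → □◇¬q), 0
2. ◇¬q, 0   [¬→-rule on 1]
3. ¬□◇¬q, 0   [¬→-rule on 1]
4. ¬q, 1   [◇-rule on 2: fresh world 1, 0R1]
5. ¬◇¬q, 2   [¬□-rule on 3: fresh world 2, 0R2]
6. q, 2   [¬◇-rule on 5 via 2R2]
Accessibility: 0R0, 0R1, 0R2, 1R1, 2R2
Complete open branch: countermodel on an S4-frame, so not valid in S4, nor in K, T (the same frame is also a K-frame and a T-frame).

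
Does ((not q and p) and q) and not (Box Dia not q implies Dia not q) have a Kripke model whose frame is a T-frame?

1. ((not q and p) and q) and not (Box Dia not q implies Dia not q), w0
2. (not q and p) and q, w0
3. not (Box Dia not q implies Dia not q), w0
4. not q and p, w0
5. q, w0
6. Box Dia not q, w0
7. not Dia not q, w0
8. not q, w0
9. p, w0
Accessibility: w0Rw0
Branch closes: q and not q both at w0.
All branches of the tableau close; one closing branch shown above.

No, unsatisfiable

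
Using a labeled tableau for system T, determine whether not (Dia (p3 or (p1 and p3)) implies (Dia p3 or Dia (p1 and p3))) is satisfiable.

1. not (Dia (p3 or (p1 and p3)) implies (Dia p3 or Dia (p1 and p3))), 0
2. Dia (p3 or (p1 and p3)), 0   [neg-implies-rule on 1]
3. not (Dia p3 or Dia (p1 and p3)), 0   [neg-implies-rule on 1]
4. not Dia p3, 0   [neg-or-rule on 3]
5. not Dia (p1 and p3), 0   [neg-or-rule on 3]
6. not p3, 0   [neg-Dia-rule on 4 via 0R0]
7. not (p1 and p3), 0   [neg-Dia-rule on 5 via 0R0]
8. p3 or (p1 and p3), 1   [Dia-rule on 2: fresh world 1, 0R1]
9. not p3, 1   [neg-Dia-rule on 4 via 0R1]
10. not (p1 and p3), 1   [neg-Dia-rule on 5 via 0R1]
11. p1 and p3, 1   [or-rule on 8 (branches; this branch)]
12. p1, 1   [and-rule on 11]
13. p3, 1   [and-rule on 11]
Accessibility: 0R0, 0R1, 1R1
Branch closes: p3 and not p3 both at 1.
All branches of the tableau close; one closing branch shown above.

Unsatisfiable (every branch closes)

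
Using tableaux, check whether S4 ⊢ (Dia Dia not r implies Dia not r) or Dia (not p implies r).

Yes, valid

Tableau for the negation not ((Dia Dia not r implies Dia not r) or Dia (not p implies r)):
1. not ((Dia Dia not r implies Dia not r) or Dia (not p implies r)), 0
2. not (Dia Dia not r implies Dia not r), 0
3. not Dia (not p implies r), 0
4. Dia Dia not r, 0
5. not Dia not r, 0
6. not (not p implies r), 0
7. not p, 0
8. not r, 0
9. r, 0
Accessibility: 0R0
Branch closes: r and not r both at 0.
All branches of the negation close; one closing branch shown above.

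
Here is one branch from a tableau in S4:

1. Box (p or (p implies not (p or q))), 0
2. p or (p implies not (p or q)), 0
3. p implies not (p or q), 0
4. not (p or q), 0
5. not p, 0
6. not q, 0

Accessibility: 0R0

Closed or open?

There is no literal clash: for every atom and world, at most one sign appears.

Not closed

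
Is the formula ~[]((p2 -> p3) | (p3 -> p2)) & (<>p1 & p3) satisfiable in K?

No, unsatisfiable

1. ~[]((p2 -> p3) | (p3 -> p2)) & (<>p1 & p3), u
2. ~[]((p2 -> p3) | (p3 -> p2)), u
3. <>p1 & p3, u
4. <>p1, u
5. p3, u
6. ~((p2 -> p3) | (p3 -> p2)), v
7. ~(p2 -> p3), v
8. ~(p3 -> p2), v
9. p2, v
10. ~p3, v
11. p3, v
12. ~p2, v
Accessibility: uRv
Branch closes: p3 and ~p3 both at v.
(One branch shown.) All branches close.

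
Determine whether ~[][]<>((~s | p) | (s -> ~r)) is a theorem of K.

Not valid

Tableau for the negation [][]<>((~s | p) | (s -> ~r)):
1. [][]<>((~s | p) | (s -> ~r)), w0
The negation has an open branch (countermodel exists).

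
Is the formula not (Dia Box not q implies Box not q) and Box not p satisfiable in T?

Yes, satisfiable

1. not (Dia Box not q implies Box not q) and Box not p, u
2. not (Dia Box not q implies Box not q), u
3. Box not p, u
4. Dia Box not q, u
5. not Box not q, u
6. not p, u
7. Box not q, v
8. not p, v
9. not q, v
10. q, w
11. not p, w
Accessibility: uRu, uRv, uRw, vRv, wRw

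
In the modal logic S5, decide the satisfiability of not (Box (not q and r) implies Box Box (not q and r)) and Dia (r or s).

Unsatisfiable

1. not (Box (not q and r) implies Box Box (not q and r)) and Dia (r or s), u
2. not (Box (not q and r) implies Box Box (not q and r)), u   [and-rule on 1]
3. Dia (r or s), u   [and-rule on 1]
4. Box (not q and r), u   [neg-implies-rule on 2]
5. not Box Box (not q and r), u   [neg-implies-rule on 2]
6. not q and r, u   [Box-rule on 4 via uRu]
7. not q, u   [and-rule on 6]
8. r, u   [and-rule on 6]
9. r or s, v   [Dia-rule on 3: fresh world v, uRv]
10. not q and r, v   [Box-rule on 4 via uRv]
11. not q, v   [and-rule on 10]
12. r, v   [and-rule on 10]
13. s, v   [or-rule on 9 (branches; this branch)]
14. not Box (not q and r), w   [neg-Box-rule on 5: fresh world w, uRw]
15. not q and r, w   [Box-rule on 4 via uRw]
16. not q, w   [and-rule on 15]
17. r, w   [and-rule on 15]
18. not (not q and r), x   [neg-Box-rule on 14: fresh world x, wRx]
19. not q and r, x   [Box-rule on 4 via uRx]
20. not q, x   [and-rule on 19]
21. r, x   [and-rule on 19]
22. not r, x   [neg-and-rule on 18 (branches; this branch)]
Accessibility: uRu, uRv, uRw, uRx, vRu, vRv, vRw, vRx, wRu, wRv, wRw, wRx, xRu, xRv, xRw, xRx
Branch closes: r and not r both at x.
(One branch shown.) All branches close.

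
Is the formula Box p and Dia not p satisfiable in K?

1. Box p and Dia not p, w0
2. Box p, w0   [and-rule on 1]
3. Dia not p, w0   [and-rule on 1]
4. not p, w1   [Dia-rule on 3: fresh world w1, w0Rw1]
5. p, w1   [Box-rule on 2 via w0Rw1]
Accessibility: w0Rw1
Branch closes: p and not p both at w1.
Every branch closes; the branch above is one of them.

Unsatisfiable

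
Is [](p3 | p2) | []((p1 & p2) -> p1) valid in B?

Valid in B

Tableau for the negation ~([](p3 | p2) | []((p1 & p2) -> p1)):
1. ~([](p3 | p2) | []((p1 & p2) -> p1)), 0
2. ~[](p3 | p2), 0
3. ~[]((p1 & p2) -> p1), 0
4. ~(p3 | p2), 1
5. ~p3, 1
6. ~p2, 1
7. ~((p1 & p2) -> p1), 2
8. p1 & p2, 2
9. ~p1, 2
10. p1, 2
11. p2, 2
Accessibility: 0R0, 0R1, 0R2, 1R0, 1R1, 2R0, 2R2
Branch closes: p1 and ~p1 both at 2.
All branches of the negation close; one closing branch shown above.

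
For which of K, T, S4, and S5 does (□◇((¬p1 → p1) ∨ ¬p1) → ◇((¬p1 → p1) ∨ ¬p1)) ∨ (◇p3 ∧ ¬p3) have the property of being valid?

T, S4, S5

K-tableau for the negation ¬((□◇((¬p1 → p1) ∨ ¬p1) → ◇((¬p1 → p1) ∨ ¬p1)) ∨ (◇p3 ∧ ¬p3)):
1. ¬((□◇((¬p1 → p1) ∨ ¬p1) → ◇((¬p1 → p1) ∨ ¬p1)) ∨ (◇p3 ∧ ¬p3)), w0
2. ¬(□◇((¬p1 → p1) ∨ ¬p1) → ◇((¬p1 → p1) ∨ ¬p1)), w0   [¬∨-rule on 1]
3. ¬(◇p3 ∧ ¬p3), w0   [¬∨-rule on 1]
4. □◇((¬p1 → p1) ∨ ¬p1), w0   [¬→-rule on 2]
5. ¬◇((¬p1 → p1) ∨ ¬p1), w0   [¬→-rule on 2]
6. p3, w0   [¬∧-rule on 3 (branches; this branch)]
Complete open branch: countermodel on a K-frame, so not valid in K.
T-tableau for the negation ¬((□◇((¬p1 → p1) ∨ ¬p1) → ◇((¬p1 → p1) ∨ ¬p1)) ∨ (◇p3 ∧ ¬p3)):
1. ¬((□◇((¬p1 → p1) ∨ ¬p1) → ◇((¬p1 → p1) ∨ ¬p1)) ∨ (◇p3 ∧ ¬p3)), w0
2. ¬(□◇((¬p1 → p1) ∨ ¬p1) → ◇((¬p1 → p1) ∨ ¬p1)), w0   [¬∨-rule on 1]
3. ¬(◇p3 ∧ ¬p3), w0   [¬∨-rule on 1]
4. □◇((¬p1 → p1) ∨ ¬p1), w0   [¬→-rule on 2]
5. ¬◇((¬p1 → p1) ∨ ¬p1), w0   [¬→-rule on 2]
6. ◇((¬p1 → p1) ∨ ¬p1), w0   [□-rule on 4 via w0Rw0]
7. ¬((¬p1 → p1) ∨ ¬p1), w0   [¬◇-rule on 5 via w0Rw0]
8. ¬(¬p1 → p1), w0   [¬∨-rule on 7]
9. p1, w0   [¬∨-rule on 7]
10. ¬p1, w0   [¬→-rule on 8]
Accessibility: w0Rw0
Branch closes: p1 and ¬p1 both at w0.
Every branch closes (one shown): valid in T, hence also in S4, S5 (every theorem of T is a theorem of S4 and S5).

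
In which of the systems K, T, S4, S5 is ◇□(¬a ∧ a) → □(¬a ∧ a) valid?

T-tableau for the negation ¬(◇□(¬a ∧ a) → □(¬a ∧ a)):
1. ¬(◇□(¬a ∧ a) → □(¬a ∧ a)), u
2. ◇□(¬a ∧ a), u
3. ¬□(¬a ∧ a), u
4. □(¬a ∧ a), v
5. ¬a ∧ a, v
6. ¬a, v
7. a, v
Accessibility: uRu, uRv, vRv
Branch closes: a and ¬a both at v.
Every branch closes (one shown): valid in T, hence also in S4, S5 (every theorem of T is a theorem of S4 and S5).
K-tableau for the negation ¬(◇□(¬a ∧ a) → □(¬a ∧ a)):
1. ¬(◇□(¬a ∧ a) → □(¬a ∧ a)), u
2. ◇□(¬a ∧ a), u
3. ¬□(¬a ∧ a), u
4. □(¬a ∧ a), v
5. ¬(¬a ∧ a), w
6. ¬a, w
Accessibility: uRv, uRw
Complete open branch: countermodel on a K-frame, so not valid in K.

T, S4, S5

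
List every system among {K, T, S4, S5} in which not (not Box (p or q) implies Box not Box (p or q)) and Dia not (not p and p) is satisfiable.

S4-tableau for the formula:
1. not (not Box (p or q) implies Box not Box (p or q)) and Dia not (not p and p), u
2. not (not Box (p or q) implies Box not Box (p or q)), u
3. Dia not (not p and p), u
4. not Box (p or q), u
5. not Box not Box (p or q), u
6. not (not p and p), v
7. not p, v
8. not (p or q), w
9. not p, w
10. not q, w
11. Box (p or q), x
12. p or q, x
13. q, x
Accessibility: uRu, uRv, uRw, uRx, vRv, wRw, xRx
Complete open branch: satisfiable in S4, hence also in K, T (this S4-model is also a K-model and a T-model).
S5-tableau for the formula:
1. not (not Box (p or q) implies Box not Box (p or q)) and Dia not (not p and p), u
2. not (not Box (p or q) implies Box not Box (p or q)), u
3. Dia not (not p and p), u
4. not Box (p or q), u
5. not Box not Box (p or q), u
6. not (not p and p), v
7. not p, v
8. not (p or q), w
9. not p, w
10. not q, w
11. Box (p or q), x
12. p or q, u
13. p or q, v
14. p or q, w
15. p or q, x
16. q, u
17. q, v
18. q, w
Accessibility: uRu, uRv, uRw, uRx, vRu, vRv, vRw, vRx, wRu, wRv, wRw, wRx, xRu, xRv, xRw, xRx
Branch closes: q and not q both at w.
Every branch closes (one shown): unsatisfiable in S5.

K, T, S4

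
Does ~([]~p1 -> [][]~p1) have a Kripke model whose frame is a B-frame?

Satisfiable (open branch found)

1. ~([]~p1 -> [][]~p1), w0
2. []~p1, w0   [~->-rule on 1]
3. ~[][]~p1, w0   [~->-rule on 1]
4. ~p1, w0   [[]-rule on 2 via w0Rw0]
5. ~[]~p1, w1   [~[]-rule on 3: fresh world w1, w0Rw1]
6. ~p1, w1   [[]-rule on 2 via w0Rw1]
7. p1, w2   [~[]-rule on 5: fresh world w2, w1Rw2]
Accessibility: w0Rw0, w0Rw1, w1Rw0, w1Rw1, w1Rw2, w2Rw1, w2Rw2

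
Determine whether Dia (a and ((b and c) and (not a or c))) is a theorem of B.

Not valid

Tableau for the negation not Dia (a and ((b and c) and (not a or c))):
1. not Dia (a and ((b and c) and (not a or c))), 0
2. not (a and ((b and c) and (not a or c))), 0
3. not ((b and c) and (not a or c)), 0
4. not (not a or c), 0
5. a, 0
6. not c, 0
Accessibility: 0R0
The negation has an open branch (countermodel exists).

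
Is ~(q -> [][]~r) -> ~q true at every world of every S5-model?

Tableau for the negation ~(~(q -> [][]~r) -> ~q):
1. ~(~(q -> [][]~r) -> ~q), 0
2. ~(q -> [][]~r), 0
3. q, 0
4. ~[][]~r, 0
5. ~[]~r, 1
6. r, 2
Accessibility: 0R0, 0R1, 0R2, 1R0, 1R1, 1R2, 2R0, 2R1, 2R2
The negation has an open branch (countermodel exists).

Invalid (countermodel exists)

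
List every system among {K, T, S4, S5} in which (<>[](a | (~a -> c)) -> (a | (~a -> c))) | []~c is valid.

S5-tableau for the negation ~((<>[](a | (~a -> c)) -> (a | (~a -> c))) | []~c):
1. ~((<>[](a | (~a -> c)) -> (a | (~a -> c))) | []~c), 0
2. ~(<>[](a | (~a -> c)) -> (a | (~a -> c))), 0
3. ~[]~c, 0
4. <>[](a | (~a -> c)), 0
5. ~(a | (~a -> c)), 0
6. ~a, 0
7. ~(~a -> c), 0
8. ~c, 0
9. c, 1
10. [](a | (~a -> c)), 2
11. a | (~a -> c), 0
12. a | (~a -> c), 1
13. a | (~a -> c), 2
14. ~a -> c, 0
15. ~a -> c, 1
16. ~a -> c, 2
17. c, 0
Accessibility: 0R0, 0R1, 0R2, 1R0, 1R1, 1R2, 2R0, 2R1, 2R2
Branch closes: c and ~c both at 0.
Every branch closes (one shown): valid in S5.
S4-tableau for the negation ~((<>[](a | (~a -> c)) -> (a | (~a -> c))) | []~c):
1. ~((<>[](a | (~a -> c)) -> (a | (~a -> c))) | []~c), 0
2. ~(<>[](a | (~a -> c)) -> (a | (~a -> c))), 0
3. ~[]~c, 0
4. <>[](a | (~a -> c)), 0
5. ~(a | (~a -> c)), 0
6. ~a, 0
7. ~(~a -> c), 0
8. ~c, 0
9. c, 1
10. [](a | (~a -> c)), 2
11. a | (~a -> c), 2
12. ~a -> c, 2
13. c, 2
Accessibility: 0R0, 0R1, 0R2, 1R1, 2R2
Complete open branch: countermodel on an S4-frame, so not valid in S4, nor in K, T (the same frame is also a K-frame and a T-frame).

S5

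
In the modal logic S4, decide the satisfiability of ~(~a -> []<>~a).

Satisfiable (open branch found)

1. ~(~a -> []<>~a), 0
2. ~a, 0   [~->-rule on 1]
3. ~[]<>~a, 0   [~->-rule on 1]
4. ~<>~a, 1   [~[]-rule on 3: fresh world 1, 0R1]
5. a, 1   [~<>-rule on 4 via 1R1]
Accessibility: 0R0, 0R1, 1R1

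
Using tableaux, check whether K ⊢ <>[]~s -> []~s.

No, not valid

Tableau for the negation ~(<>[]~s -> []~s):
1. ~(<>[]~s -> []~s), u
2. <>[]~s, u
3. ~[]~s, u
4. []~s, v
5. s, w
Accessibility: uRv, uRw
The negation has an open branch (countermodel exists).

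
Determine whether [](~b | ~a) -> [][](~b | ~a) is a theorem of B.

Tableau for the negation ~([](~b | ~a) -> [][](~b | ~a)):
1. ~([](~b | ~a) -> [][](~b | ~a)), 0
2. [](~b | ~a), 0   [~->-rule on 1]
3. ~[][](~b | ~a), 0   [~->-rule on 1]
4. ~b | ~a, 0   [[]-rule on 2 via 0R0]
5. ~a, 0   [|-rule on 4 (branches; this branch)]
6. ~[](~b | ~a), 1   [~[]-rule on 3: fresh world 1, 0R1]
7. ~b | ~a, 1   [[]-rule on 2 via 0R1]
8. ~a, 1   [|-rule on 7 (branches; this branch)]
9. ~(~b | ~a), 2   [~[]-rule on 6: fresh world 2, 1R2]
10. b, 2   [~|-rule on 9]
11. a, 2   [~|-rule on 9]
Accessibility: 0R0, 0R1, 1R0, 1R1, 1R2, 2R1, 2R2
The negation has an open branch (countermodel exists).

No, not valid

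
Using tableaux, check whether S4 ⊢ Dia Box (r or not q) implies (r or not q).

Tableau for the negation not (Dia Box (r or not q) implies (r or not q)):
1. not (Dia Box (r or not q) implies (r or not q)), 0
2. Dia Box (r or not q), 0   [neg-implies-rule on 1]
3. not (r or not q), 0   [neg-implies-rule on 1]
4. not r, 0   [neg-or-rule on 3]
5. q, 0   [neg-or-rule on 3]
6. Box (r or not q), 1   [Dia-rule on 2: fresh world 1, 0R1]
7. r or not q, 1   [Box-rule on 6 via 1R1]
8. not q, 1   [or-rule on 7 (branches; this branch)]
Accessibility: 0R0, 0R1, 1R1
The negation has an open branch (countermodel exists).

Not valid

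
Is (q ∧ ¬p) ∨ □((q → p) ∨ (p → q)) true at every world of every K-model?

Tableau for the negation ¬((q ∧ ¬p) ∨ □((q → p) ∨ (p → q))):
1. ¬((q ∧ ¬p) ∨ □((q → p) ∨ (p → q))), 0
2. ¬(q ∧ ¬p), 0
3. ¬□((q → p) ∨ (p → q)), 0
4. p, 0
5. ¬((q → p) ∨ (p → q)), 1
6. ¬(q → p), 1
7. ¬(p → q), 1
8. q, 1
9. ¬p, 1
10. p, 1
11. ¬q, 1
Accessibility: 0R1
Branch closes: p and ¬p both at 1.
Every branch of the negation's tableau closes; the branch above is one of them.

Valid in K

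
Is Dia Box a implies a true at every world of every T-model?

Not valid

Tableau for the negation not (Dia Box a implies a):
1. not (Dia Box a implies a), u
2. Dia Box a, u
3. not a, u
4. Box a, v
5. a, v
Accessibility: uRu, uRv, vRv
The negation has an open branch (countermodel exists).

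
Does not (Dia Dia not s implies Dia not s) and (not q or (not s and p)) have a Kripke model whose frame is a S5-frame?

Unsatisfiable (every branch closes)

1. not (Dia Dia not s implies Dia not s) and (not q or (not s and p)), u
2. not (Dia Dia not s implies Dia not s), u   [and-rule on 1]
3. not q or (not s and p), u   [and-rule on 1]
4. Dia Dia not s, u   [neg-implies-rule on 2]
5. not Dia not s, u   [neg-implies-rule on 2]
6. s, u   [neg-Dia-rule on 5 via uRu]
7. not q, u   [or-rule on 3 (branches; this branch)]
8. Dia not s, v   [Dia-rule on 4: fresh world v, uRv]
9. s, v   [neg-Dia-rule on 5 via uRv]
10. not s, w   [Dia-rule on 8: fresh world w, vRw]
11. s, w   [neg-Dia-rule on 5 via uRw]
Accessibility: uRu, uRv, uRw, vRu, vRv, vRw, wRu, wRv, wRw
Branch closes: s and not s both at w.
All branches of the tableau close; one closing branch shown above.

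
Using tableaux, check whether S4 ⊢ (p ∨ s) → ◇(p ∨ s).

Valid in S4

Tableau for the negation ¬((p ∨ s) → ◇(p ∨ s)):
1. ¬((p ∨ s) → ◇(p ∨ s)), w0
2. p ∨ s, w0
3. ¬◇(p ∨ s), w0
4. ¬(p ∨ s), w0
5. ¬p, w0
6. ¬s, w0
7. s, w0
Accessibility: w0Rw0
Branch closes: s and ¬s both at w0.
All branches of the negation close; one closing branch shown above.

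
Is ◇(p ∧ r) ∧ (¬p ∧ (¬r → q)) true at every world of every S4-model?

Invalid (countermodel exists)

Tableau for the negation ¬(◇(p ∧ r) ∧ (¬p ∧ (¬r → q))):
1. ¬(◇(p ∧ r) ∧ (¬p ∧ (¬r → q))), u
2. ¬(¬p ∧ (¬r → q)), u
3. ¬(¬r → q), u
4. ¬r, u
5. ¬q, u
Accessibility: uRu
The negation has an open branch (countermodel exists).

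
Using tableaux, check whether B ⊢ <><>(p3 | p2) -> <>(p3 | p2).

Invalid (countermodel exists)

Tableau for the negation ~(<><>(p3 | p2) -> <>(p3 | p2)):
1. ~(<><>(p3 | p2) -> <>(p3 | p2)), w0
2. <><>(p3 | p2), w0
3. ~<>(p3 | p2), w0
4. ~(p3 | p2), w0
5. ~p3, w0
6. ~p2, w0
7. <>(p3 | p2), w1
8. ~(p3 | p2), w1
9. ~p3, w1
10. ~p2, w1
11. p3 | p2, w2
12. p2, w2
Accessibility: w0Rw0, w0Rw1, w1Rw0, w1Rw1, w1Rw2, w2Rw1, w2Rw2
The negation has an open branch (countermodel exists).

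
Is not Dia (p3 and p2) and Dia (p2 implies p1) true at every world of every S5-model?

Not valid

Tableau for the negation not (not Dia (p3 and p2) and Dia (p2 implies p1)):
1. not (not Dia (p3 and p2) and Dia (p2 implies p1)), w0
2. not Dia (p2 implies p1), w0
3. not (p2 implies p1), w0
4. p2, w0
5. not p1, w0
Accessibility: w0Rw0
The negation has an open branch (countermodel exists).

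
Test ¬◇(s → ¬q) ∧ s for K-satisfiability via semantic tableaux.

1. ¬◇(s → ¬q) ∧ s, w0
2. ¬◇(s → ¬q), w0
3. s, w0

Yes, satisfiable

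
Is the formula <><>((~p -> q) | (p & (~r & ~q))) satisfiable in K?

1. <><>((~p -> q) | (p & (~r & ~q))), 0
2. <>((~p -> q) | (p & (~r & ~q))), 1
3. (~p -> q) | (p & (~r & ~q)), 2
4. p & (~r & ~q), 2
5. p, 2
6. ~r & ~q, 2
7. ~r, 2
8. ~q, 2
Accessibility: 0R1, 1R2

Yes, satisfiable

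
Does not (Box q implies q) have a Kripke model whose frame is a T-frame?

Unsatisfiable

1. not (Box q implies q), u
2. Box q, u
3. not q, u
4. q, u
Accessibility: uRu
Branch closes: q and not q both at u.
(One branch shown.) All branches close.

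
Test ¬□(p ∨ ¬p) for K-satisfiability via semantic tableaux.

1. ¬□(p ∨ ¬p), 0
2. ¬(p ∨ ¬p), 1
3. ¬p, 1
4. p, 1
Accessibility: 0R1
Branch closes: p and ¬p both at 1.
Every branch closes; the branch above is one of them.

Unsatisfiable (every branch closes)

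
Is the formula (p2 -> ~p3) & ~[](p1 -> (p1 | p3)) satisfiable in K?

1. (p2 -> ~p3) & ~[](p1 -> (p1 | p3)), w0
2. p2 -> ~p3, w0   [&-rule on 1]
3. ~[](p1 -> (p1 | p3)), w0   [&-rule on 1]
4. ~p3, w0   [->-rule on 2 (branches; this branch)]
5. ~(p1 -> (p1 | p3)), w1   [~[]-rule on 3: fresh world w1, w0Rw1]
6. p1, w1   [~->-rule on 5]
7. ~(p1 | p3), w1   [~->-rule on 5]
8. ~p1, w1   [~|-rule on 7]
9. ~p3, w1   [~|-rule on 7]
Accessibility: w0Rw1
Branch closes: p1 and ~p1 both at w1.
(One branch shown.) All branches close.

Unsatisfiable (every branch closes)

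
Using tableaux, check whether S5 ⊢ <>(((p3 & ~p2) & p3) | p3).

No, not valid

Tableau for the negation ~<>(((p3 & ~p2) & p3) | p3):
1. ~<>(((p3 & ~p2) & p3) | p3), w0
2. ~(((p3 & ~p2) & p3) | p3), w0   [~<>-rule on 1 via w0Rw0]
3. ~((p3 & ~p2) & p3), w0   [~|-rule on 2]
4. ~p3, w0   [~|-rule on 2]
Accessibility: w0Rw0
The negation has an open branch (countermodel exists).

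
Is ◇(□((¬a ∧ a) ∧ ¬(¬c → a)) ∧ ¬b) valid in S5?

Not valid

Tableau for the negation ¬◇(□((¬a ∧ a) ∧ ¬(¬c → a)) ∧ ¬b):
1. ¬◇(□((¬a ∧ a) ∧ ¬(¬c → a)) ∧ ¬b), 0
2. ¬(□((¬a ∧ a) ∧ ¬(¬c → a)) ∧ ¬b), 0
3. b, 0
Accessibility: 0R0
The negation has an open branch (countermodel exists).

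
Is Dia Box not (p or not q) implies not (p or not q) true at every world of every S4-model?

Tableau for the negation not (Dia Box not (p or not q) implies not (p or not q)):
1. not (Dia Box not (p or not q) implies not (p or not q)), 0
2. Dia Box not (p or not q), 0   [neg-implies-rule on 1]
3. p or not q, 0   [neg-implies-rule on 1]
4. not q, 0   [or-rule on 3 (branches; this branch)]
5. Box not (p or not q), 1   [Dia-rule on 2: fresh world 1, 0R1]
6. not (p or not q), 1   [Box-rule on 5 via 1R1]
7. not p, 1   [neg-or-rule on 6]
8. q, 1   [neg-or-rule on 6]
Accessibility: 0R0, 0R1, 1R1
The negation has an open branch (countermodel exists).

No, not valid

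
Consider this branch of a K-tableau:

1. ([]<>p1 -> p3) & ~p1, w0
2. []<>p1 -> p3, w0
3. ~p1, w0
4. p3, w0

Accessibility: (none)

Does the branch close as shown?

No atom appears with both signs at the same world.

Open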